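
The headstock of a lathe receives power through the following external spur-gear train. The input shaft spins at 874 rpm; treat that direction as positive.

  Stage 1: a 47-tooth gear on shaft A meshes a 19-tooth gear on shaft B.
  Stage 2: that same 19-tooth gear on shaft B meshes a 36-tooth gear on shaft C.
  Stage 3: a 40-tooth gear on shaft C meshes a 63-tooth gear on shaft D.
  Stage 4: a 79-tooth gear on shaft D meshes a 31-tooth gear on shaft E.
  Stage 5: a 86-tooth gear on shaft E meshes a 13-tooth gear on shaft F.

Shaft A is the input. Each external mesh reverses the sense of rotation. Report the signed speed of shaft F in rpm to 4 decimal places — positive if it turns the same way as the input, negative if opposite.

Stage 1 [47T→19T]: ω = 874.0000×47/19 = 2162.0000 rpm, dir flips to −; running = −2162.0000
Stage 2 [19T→36T]: ω = 2162.0000×19/36 = 1141.0556 rpm, dir flips to +; running = +1141.0556
Stage 3 [40T→63T]: ω = 1141.0556×40/63 = 724.4797 rpm, dir flips to −; running = −724.4797
Stage 4 [79T→31T]: ω = 724.4797×79/31 = 1846.2548 rpm, dir flips to +; running = +1846.2548
Stage 5 [86T→13T]: ω = 1846.2548×86/13 = 12213.6854 rpm, dir flips to −; running = −12213.6854

-12213.6854 rpm (opposite to input, |ω| = 12213.6854 rpm)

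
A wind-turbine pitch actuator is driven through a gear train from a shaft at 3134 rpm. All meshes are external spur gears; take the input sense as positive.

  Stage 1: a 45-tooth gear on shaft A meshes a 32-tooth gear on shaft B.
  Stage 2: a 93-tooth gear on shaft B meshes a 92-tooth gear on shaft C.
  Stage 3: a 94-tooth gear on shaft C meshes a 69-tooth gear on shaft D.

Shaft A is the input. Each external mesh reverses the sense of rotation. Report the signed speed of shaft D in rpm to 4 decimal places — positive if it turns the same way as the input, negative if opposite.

Stage 1 [45T→32T]: ω = 3134.0000×45/32 = 4407.1875 rpm, dir flips to −; running = −4407.1875
Stage 2 [93T→92T]: ω = 4407.1875×93/92 = 4455.0917 rpm, dir flips to +; running = +4455.0917
Stage 3 [94T→69T]: ω = 4455.0917×94/69 = 6069.2554 rpm, dir flips to −; running = −6069.2554

-6069.2554 rpm (opposite to input, |ω| = 6069.2554 rpm)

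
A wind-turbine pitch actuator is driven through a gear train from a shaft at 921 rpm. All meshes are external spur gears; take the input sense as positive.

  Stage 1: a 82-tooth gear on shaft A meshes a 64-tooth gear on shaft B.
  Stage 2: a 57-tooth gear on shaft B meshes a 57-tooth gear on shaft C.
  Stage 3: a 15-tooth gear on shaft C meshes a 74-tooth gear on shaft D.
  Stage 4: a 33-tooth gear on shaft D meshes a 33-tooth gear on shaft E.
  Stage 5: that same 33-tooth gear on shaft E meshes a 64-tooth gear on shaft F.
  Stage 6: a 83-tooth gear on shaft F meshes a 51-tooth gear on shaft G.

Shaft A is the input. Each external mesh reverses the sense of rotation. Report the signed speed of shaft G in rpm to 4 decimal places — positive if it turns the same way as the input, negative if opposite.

Stage 1 [82T→64T]: ω = 921.0000×82/64 = 1180.0312 rpm, dir flips to −; running = −1180.0312
Stage 2 [57T→57T]: ω = 1180.0312×57/57 = 1180.0312 rpm, dir flips to +; running = +1180.0312
Stage 3 [15T→74T]: ω = 1180.0312×15/74 = 239.1955 rpm, dir flips to −; running = −239.1955
Stage 4 [33T→33T]: ω = 239.1955×33/33 = 239.1955 rpm, dir flips to +; running = +239.1955
Stage 5 [33T→64T]: ω = 239.1955×33/64 = 123.3352 rpm, dir flips to −; running = −123.3352
Stage 6 [83T→51T]: ω = 123.3352×83/51 = 200.7220 rpm, dir flips to +; running = +200.7220

+200.7220 rpm (same as input, |ω| = 200.7220 rpm)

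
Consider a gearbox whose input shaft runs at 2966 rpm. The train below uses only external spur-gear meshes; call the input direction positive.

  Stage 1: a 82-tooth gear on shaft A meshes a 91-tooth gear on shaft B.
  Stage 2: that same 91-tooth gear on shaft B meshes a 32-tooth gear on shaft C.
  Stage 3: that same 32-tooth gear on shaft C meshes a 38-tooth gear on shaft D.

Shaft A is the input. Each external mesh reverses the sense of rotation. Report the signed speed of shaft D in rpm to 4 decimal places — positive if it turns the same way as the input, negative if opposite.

-6400.3158 rpm (opposite to input, |ω| = 6400.3158 rpm)

Stage 1 [82T→91T]: ω = 2966.0000×82/91 = 2672.6593 rpm, dir flips to −; running = −2672.6593
Stage 2 [91T→32T]: ω = 2672.6593×91/32 = 7600.3750 rpm, dir flips to +; running = +7600.3750
Stage 3 [32T→38T]: ω = 7600.3750×32/38 = 6400.3158 rpm, dir flips to −; running = −6400.3158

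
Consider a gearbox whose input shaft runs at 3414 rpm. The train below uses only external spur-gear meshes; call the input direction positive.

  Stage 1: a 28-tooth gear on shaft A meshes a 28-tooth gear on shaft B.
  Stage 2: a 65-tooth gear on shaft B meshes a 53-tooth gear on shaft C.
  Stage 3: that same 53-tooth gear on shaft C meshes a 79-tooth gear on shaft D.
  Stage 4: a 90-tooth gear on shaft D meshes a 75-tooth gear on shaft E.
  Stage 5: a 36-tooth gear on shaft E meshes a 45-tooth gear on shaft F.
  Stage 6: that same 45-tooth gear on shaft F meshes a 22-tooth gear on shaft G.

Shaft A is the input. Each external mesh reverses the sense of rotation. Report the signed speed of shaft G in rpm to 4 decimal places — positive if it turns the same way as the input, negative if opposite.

Stage 1 [28T→28T]: ω = 3414.0000×28/28 = 3414.0000 rpm, dir flips to −; running = −3414.0000
Stage 2 [65T→53T]: ω = 3414.0000×65/53 = 4186.9811 rpm, dir flips to +; running = +4186.9811
Stage 3 [53T→79T]: ω = 4186.9811×53/79 = 2808.9873 rpm, dir flips to −; running = −2808.9873
Stage 4 [90T→75T]: ω = 2808.9873×90/75 = 3370.7848 rpm, dir flips to +; running = +3370.7848
Stage 5 [36T→45T]: ω = 3370.7848×36/45 = 2696.6278 rpm, dir flips to −; running = −2696.6278
Stage 6 [45T→22T]: ω = 2696.6278×45/22 = 5515.8297 rpm, dir flips to +; running = +5515.8297

+5515.8297 rpm (same as input, |ω| = 5515.8297 rpm)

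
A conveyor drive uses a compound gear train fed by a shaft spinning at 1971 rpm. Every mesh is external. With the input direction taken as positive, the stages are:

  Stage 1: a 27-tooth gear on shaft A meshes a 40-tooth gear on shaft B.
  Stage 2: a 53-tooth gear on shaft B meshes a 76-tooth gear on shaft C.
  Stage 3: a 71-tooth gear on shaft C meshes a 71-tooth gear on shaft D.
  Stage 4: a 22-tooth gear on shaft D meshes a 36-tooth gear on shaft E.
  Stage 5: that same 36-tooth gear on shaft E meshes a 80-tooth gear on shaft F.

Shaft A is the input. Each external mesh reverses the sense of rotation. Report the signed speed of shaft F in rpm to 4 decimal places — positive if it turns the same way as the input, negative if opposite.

-255.1440 rpm (opposite to input, |ω| = 255.1440 rpm)

Stage 1 [27T→40T]: ω = 1971.0000×27/40 = 1330.4250 rpm, dir flips to −; running = −1330.4250
Stage 2 [53T→76T]: ω = 1330.4250×53/76 = 927.7964 rpm, dir flips to +; running = +927.7964
Stage 3 [71T→71T]: ω = 927.7964×71/71 = 927.7964 rpm, dir flips to −; running = −927.7964
Stage 4 [22T→36T]: ω = 927.7964×22/36 = 566.9867 rpm, dir flips to +; running = +566.9867
Stage 5 [36T→80T]: ω = 566.9867×36/80 = 255.1440 rpm, dir flips to −; running = −255.1440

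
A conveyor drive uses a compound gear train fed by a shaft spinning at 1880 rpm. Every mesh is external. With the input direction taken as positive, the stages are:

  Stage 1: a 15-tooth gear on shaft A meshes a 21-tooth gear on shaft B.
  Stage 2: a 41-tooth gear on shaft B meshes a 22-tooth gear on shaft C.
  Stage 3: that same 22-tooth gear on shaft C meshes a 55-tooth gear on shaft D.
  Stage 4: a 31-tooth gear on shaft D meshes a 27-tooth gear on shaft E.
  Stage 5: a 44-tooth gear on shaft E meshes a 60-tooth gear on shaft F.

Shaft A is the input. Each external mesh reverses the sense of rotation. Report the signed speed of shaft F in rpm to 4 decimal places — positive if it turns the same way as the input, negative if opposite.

Stage 1 [15T→21T]: ω = 1880.0000×15/21 = 1342.8571 rpm, dir flips to −; running = −1342.8571
Stage 2 [41T→22T]: ω = 1342.8571×41/22 = 2502.5974 rpm, dir flips to +; running = +2502.5974
Stage 3 [22T→55T]: ω = 2502.5974×22/55 = 1001.0390 rpm, dir flips to −; running = −1001.0390
Stage 4 [31T→27T]: ω = 1001.0390×31/27 = 1149.3410 rpm, dir flips to +; running = +1149.3410
Stage 5 [44T→60T]: ω = 1149.3410×44/60 = 842.8501 rpm, dir flips to −; running = −842.8501

-842.8501 rpm (opposite to input, |ω| = 842.8501 rpm)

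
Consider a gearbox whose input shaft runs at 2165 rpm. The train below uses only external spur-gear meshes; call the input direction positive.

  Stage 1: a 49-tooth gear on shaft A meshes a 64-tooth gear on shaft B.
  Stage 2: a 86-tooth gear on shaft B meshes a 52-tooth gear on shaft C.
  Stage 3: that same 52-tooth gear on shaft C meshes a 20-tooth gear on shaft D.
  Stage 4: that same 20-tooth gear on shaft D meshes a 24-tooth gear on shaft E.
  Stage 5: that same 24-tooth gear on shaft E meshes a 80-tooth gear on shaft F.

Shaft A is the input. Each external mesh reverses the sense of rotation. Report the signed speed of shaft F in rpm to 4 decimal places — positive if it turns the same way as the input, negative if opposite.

-1781.8965 rpm (opposite to input, |ω| = 1781.8965 rpm)

Stage 1 [49T→64T]: ω = 2165.0000×49/64 = 1657.5781 rpm, dir flips to −; running = −1657.5781
Stage 2 [86T→52T]: ω = 1657.5781×86/52 = 2741.3792 rpm, dir flips to +; running = +2741.3792
Stage 3 [52T→20T]: ω = 2741.3792×52/20 = 7127.5859 rpm, dir flips to −; running = −7127.5859
Stage 4 [20T→24T]: ω = 7127.5859×20/24 = 5939.6549 rpm, dir flips to +; running = +5939.6549
Stage 5 [24T→80T]: ω = 5939.6549×24/80 = 1781.8965 rpm, dir flips to −; running = −1781.8965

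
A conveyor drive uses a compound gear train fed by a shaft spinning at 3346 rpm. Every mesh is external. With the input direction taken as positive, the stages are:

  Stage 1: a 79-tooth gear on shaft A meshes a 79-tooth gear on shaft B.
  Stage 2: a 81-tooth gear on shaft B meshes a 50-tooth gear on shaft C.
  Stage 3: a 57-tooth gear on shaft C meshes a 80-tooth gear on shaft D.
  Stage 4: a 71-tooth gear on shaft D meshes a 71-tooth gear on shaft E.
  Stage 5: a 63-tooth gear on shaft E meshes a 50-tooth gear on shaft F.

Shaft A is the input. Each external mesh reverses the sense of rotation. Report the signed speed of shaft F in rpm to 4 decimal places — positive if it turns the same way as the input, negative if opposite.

-4866.2718 rpm (opposite to input, |ω| = 4866.2718 rpm)

Stage 1 [79T→79T]: ω = 3346.0000×79/79 = 3346.0000 rpm, dir flips to −; running = −3346.0000
Stage 2 [81T→50T]: ω = 3346.0000×81/50 = 5420.5200 rpm, dir flips to +; running = +5420.5200
Stage 3 [57T→80T]: ω = 5420.5200×57/80 = 3862.1205 rpm, dir flips to −; running = −3862.1205
Stage 4 [71T→71T]: ω = 3862.1205×71/71 = 3862.1205 rpm, dir flips to +; running = +3862.1205
Stage 5 [63T→50T]: ω = 3862.1205×63/50 = 4866.2718 rpm, dir flips to −; running = −4866.2718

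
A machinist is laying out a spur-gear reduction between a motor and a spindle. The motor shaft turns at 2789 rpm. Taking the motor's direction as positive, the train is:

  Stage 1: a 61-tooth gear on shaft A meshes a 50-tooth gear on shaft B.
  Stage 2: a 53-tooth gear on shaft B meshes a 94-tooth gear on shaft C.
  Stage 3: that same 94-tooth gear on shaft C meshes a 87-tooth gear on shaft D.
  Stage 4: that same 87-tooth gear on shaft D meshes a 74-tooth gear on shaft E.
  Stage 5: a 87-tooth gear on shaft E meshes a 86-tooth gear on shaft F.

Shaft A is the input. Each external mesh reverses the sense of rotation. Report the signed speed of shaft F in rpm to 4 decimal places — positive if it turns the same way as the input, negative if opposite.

-2465.3200 rpm (opposite to input, |ω| = 2465.3200 rpm)

Stage 1 [61T→50T]: ω = 2789.0000×61/50 = 3402.5800 rpm, dir flips to −; running = −3402.5800
Stage 2 [53T→94T]: ω = 3402.5800×53/94 = 1918.4760 rpm, dir flips to +; running = +1918.4760
Stage 3 [94T→87T]: ω = 1918.4760×94/87 = 2072.8361 rpm, dir flips to −; running = −2072.8361
Stage 4 [87T→74T]: ω = 2072.8361×87/74 = 2436.9830 rpm, dir flips to +; running = +2436.9830
Stage 5 [87T→86T]: ω = 2436.9830×87/86 = 2465.3200 rpm, dir flips to −; running = −2465.3200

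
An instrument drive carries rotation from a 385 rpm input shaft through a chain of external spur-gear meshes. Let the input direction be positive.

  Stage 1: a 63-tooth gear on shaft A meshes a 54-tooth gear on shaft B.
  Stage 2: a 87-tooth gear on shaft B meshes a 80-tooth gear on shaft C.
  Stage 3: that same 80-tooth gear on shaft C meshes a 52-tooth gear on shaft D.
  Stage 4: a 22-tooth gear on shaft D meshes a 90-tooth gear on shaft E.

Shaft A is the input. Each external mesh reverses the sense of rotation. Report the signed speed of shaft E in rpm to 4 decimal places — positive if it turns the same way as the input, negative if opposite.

Stage 1 [63T→54T]: ω = 385.0000×63/54 = 449.1667 rpm, dir flips to −; running = −449.1667
Stage 2 [87T→80T]: ω = 449.1667×87/80 = 488.4688 rpm, dir flips to +; running = +488.4688
Stage 3 [80T→52T]: ω = 488.4688×80/52 = 751.4904 rpm, dir flips to −; running = −751.4904
Stage 4 [22T→90T]: ω = 751.4904×22/90 = 183.6976 rpm, dir flips to +; running = +183.6976

+183.6976 rpm (same as input, |ω| = 183.6976 rpm)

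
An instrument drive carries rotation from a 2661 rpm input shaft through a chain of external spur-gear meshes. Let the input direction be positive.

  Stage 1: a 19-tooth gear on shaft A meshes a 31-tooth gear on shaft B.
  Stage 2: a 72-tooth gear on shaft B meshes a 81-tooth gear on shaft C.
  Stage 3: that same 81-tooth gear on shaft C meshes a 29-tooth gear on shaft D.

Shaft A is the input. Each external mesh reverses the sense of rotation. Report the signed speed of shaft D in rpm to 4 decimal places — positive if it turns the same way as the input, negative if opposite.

-4049.2191 rpm (opposite to input, |ω| = 4049.2191 rpm)

Stage 1 [19T→31T]: ω = 2661.0000×19/31 = 1630.9355 rpm, dir flips to −; running = −1630.9355
Stage 2 [72T→81T]: ω = 1630.9355×72/81 = 1449.7204 rpm, dir flips to +; running = +1449.7204
Stage 3 [81T→29T]: ω = 1449.7204×81/29 = 4049.2191 rpm, dir flips to −; running = −4049.2191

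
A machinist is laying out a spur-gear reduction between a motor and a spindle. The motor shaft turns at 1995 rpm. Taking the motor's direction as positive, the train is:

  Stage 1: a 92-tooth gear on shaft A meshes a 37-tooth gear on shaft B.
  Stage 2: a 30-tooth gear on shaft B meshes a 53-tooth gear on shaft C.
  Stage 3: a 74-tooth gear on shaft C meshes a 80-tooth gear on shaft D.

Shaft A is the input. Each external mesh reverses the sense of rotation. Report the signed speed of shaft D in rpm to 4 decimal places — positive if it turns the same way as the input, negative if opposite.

Stage 1 [92T→37T]: ω = 1995.0000×92/37 = 4960.5405 rpm, dir flips to −; running = −4960.5405
Stage 2 [30T→53T]: ω = 4960.5405×30/53 = 2807.8531 rpm, dir flips to +; running = +2807.8531
Stage 3 [74T→80T]: ω = 2807.8531×74/80 = 2597.2642 rpm, dir flips to −; running = −2597.2642

-2597.2642 rpm (opposite to input, |ω| = 2597.2642 rpm)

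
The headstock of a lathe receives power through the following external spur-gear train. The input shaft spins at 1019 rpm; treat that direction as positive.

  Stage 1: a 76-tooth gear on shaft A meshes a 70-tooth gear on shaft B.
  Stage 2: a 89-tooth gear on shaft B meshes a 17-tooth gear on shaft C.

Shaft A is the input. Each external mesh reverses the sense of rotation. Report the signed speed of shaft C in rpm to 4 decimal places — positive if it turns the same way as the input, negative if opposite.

Stage 1 [76T→70T]: ω = 1019.0000×76/70 = 1106.3429 rpm, dir flips to −; running = −1106.3429
Stage 2 [89T→17T]: ω = 1106.3429×89/17 = 5792.0303 rpm, dir flips to +; running = +5792.0303

+5792.0303 rpm (same as input, |ω| = 5792.0303 rpm)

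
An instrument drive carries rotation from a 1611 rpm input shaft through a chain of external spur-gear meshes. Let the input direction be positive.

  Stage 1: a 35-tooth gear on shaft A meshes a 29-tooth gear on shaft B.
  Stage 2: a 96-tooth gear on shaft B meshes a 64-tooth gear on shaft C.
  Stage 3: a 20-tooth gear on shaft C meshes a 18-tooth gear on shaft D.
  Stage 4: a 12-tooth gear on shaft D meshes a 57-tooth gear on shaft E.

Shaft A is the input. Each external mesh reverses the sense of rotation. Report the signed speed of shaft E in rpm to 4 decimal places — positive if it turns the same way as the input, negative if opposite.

Stage 1 [35T→29T]: ω = 1611.0000×35/29 = 1944.3103 rpm, dir flips to −; running = −1944.3103
Stage 2 [96T→64T]: ω = 1944.3103×96/64 = 2916.4655 rpm, dir flips to +; running = +2916.4655
Stage 3 [20T→18T]: ω = 2916.4655×20/18 = 3240.5172 rpm, dir flips to −; running = −3240.5172
Stage 4 [12T→57T]: ω = 3240.5172×12/57 = 682.2142 rpm, dir flips to +; running = +682.2142

+682.2142 rpm (same as input, |ω| = 682.2142 rpm)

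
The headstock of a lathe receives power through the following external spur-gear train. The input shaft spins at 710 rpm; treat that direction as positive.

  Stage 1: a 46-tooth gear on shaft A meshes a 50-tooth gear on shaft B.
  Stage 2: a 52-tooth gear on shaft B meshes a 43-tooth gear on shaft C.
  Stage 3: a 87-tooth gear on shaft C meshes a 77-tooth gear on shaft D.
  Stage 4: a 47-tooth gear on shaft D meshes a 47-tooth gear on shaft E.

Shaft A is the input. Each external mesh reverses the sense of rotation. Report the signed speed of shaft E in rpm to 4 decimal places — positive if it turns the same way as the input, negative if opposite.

+892.5028 rpm (same as input, |ω| = 892.5028 rpm)

Stage 1 [46T→50T]: ω = 710.0000×46/50 = 653.2000 rpm, dir flips to −; running = −653.2000
Stage 2 [52T→43T]: ω = 653.2000×52/43 = 789.9163 rpm, dir flips to +; running = +789.9163
Stage 3 [87T→77T]: ω = 789.9163×87/77 = 892.5028 rpm, dir flips to −; running = −892.5028
Stage 4 [47T→47T]: ω = 892.5028×47/47 = 892.5028 rpm, dir flips to +; running = +892.5028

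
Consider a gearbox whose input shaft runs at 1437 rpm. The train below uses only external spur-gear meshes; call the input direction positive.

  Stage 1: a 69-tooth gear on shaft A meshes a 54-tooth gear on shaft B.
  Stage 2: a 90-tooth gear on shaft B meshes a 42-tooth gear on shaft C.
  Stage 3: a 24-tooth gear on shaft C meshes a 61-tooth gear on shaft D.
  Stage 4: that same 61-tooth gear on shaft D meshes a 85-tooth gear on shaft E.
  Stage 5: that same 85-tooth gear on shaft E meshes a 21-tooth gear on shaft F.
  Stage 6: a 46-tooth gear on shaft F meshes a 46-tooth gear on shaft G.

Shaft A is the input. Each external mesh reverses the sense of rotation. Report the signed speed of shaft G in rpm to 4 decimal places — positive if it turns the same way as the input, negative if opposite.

Stage 1 [69T→54T]: ω = 1437.0000×69/54 = 1836.1667 rpm, dir flips to −; running = −1836.1667
Stage 2 [90T→42T]: ω = 1836.1667×90/42 = 3934.6429 rpm, dir flips to +; running = +3934.6429
Stage 3 [24T→61T]: ω = 3934.6429×24/61 = 1548.0562 rpm, dir flips to −; running = −1548.0562
Stage 4 [61T→85T]: ω = 1548.0562×61/85 = 1110.9580 rpm, dir flips to +; running = +1110.9580
Stage 5 [85T→21T]: ω = 1110.9580×85/21 = 4496.7347 rpm, dir flips to −; running = −4496.7347
Stage 6 [46T→46T]: ω = 4496.7347×46/46 = 4496.7347 rpm, dir flips to +; running = +4496.7347

+4496.7347 rpm (same as input, |ω| = 4496.7347 rpm)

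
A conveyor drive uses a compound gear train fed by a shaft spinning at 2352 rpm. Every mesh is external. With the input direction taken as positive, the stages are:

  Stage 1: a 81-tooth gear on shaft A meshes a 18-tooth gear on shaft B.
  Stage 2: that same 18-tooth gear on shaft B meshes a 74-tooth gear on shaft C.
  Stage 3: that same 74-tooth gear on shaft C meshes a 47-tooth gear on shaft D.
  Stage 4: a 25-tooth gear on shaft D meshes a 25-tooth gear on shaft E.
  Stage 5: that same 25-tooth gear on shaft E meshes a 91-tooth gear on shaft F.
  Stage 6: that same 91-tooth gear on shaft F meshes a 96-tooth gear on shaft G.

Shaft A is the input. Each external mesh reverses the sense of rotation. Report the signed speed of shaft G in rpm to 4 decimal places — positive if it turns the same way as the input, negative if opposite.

Stage 1 [81T→18T]: ω = 2352.0000×81/18 = 10584.0000 rpm, dir flips to −; running = −10584.0000
Stage 2 [18T→74T]: ω = 10584.0000×18/74 = 2574.4865 rpm, dir flips to +; running = +2574.4865
Stage 3 [74T→47T]: ω = 2574.4865×74/47 = 4053.4468 rpm, dir flips to −; running = −4053.4468
Stage 4 [25T→25T]: ω = 4053.4468×25/25 = 4053.4468 rpm, dir flips to +; running = +4053.4468
Stage 5 [25T→91T]: ω = 4053.4468×25/91 = 1113.5843 rpm, dir flips to −; running = −1113.5843
Stage 6 [91T→96T]: ω = 1113.5843×91/96 = 1055.5851 rpm, dir flips to +; running = +1055.5851

+1055.5851 rpm (same as input, |ω| = 1055.5851 rpm)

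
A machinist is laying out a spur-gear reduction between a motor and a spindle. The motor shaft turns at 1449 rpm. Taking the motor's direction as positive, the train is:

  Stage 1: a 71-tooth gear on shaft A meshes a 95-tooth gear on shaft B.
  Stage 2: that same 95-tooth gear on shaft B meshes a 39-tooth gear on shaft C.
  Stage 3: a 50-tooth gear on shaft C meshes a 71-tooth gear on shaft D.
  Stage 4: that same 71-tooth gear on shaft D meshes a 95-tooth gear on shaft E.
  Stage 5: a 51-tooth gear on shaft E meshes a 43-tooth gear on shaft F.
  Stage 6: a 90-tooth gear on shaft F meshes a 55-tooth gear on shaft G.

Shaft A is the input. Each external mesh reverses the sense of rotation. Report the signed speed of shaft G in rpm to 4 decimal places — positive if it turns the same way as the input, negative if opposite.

+2694.5737 rpm (same as input, |ω| = 2694.5737 rpm)

Stage 1 [71T→95T]: ω = 1449.0000×71/95 = 1082.9368 rpm, dir flips to −; running = −1082.9368
Stage 2 [95T→39T]: ω = 1082.9368×95/39 = 2637.9231 rpm, dir flips to +; running = +2637.9231
Stage 3 [50T→71T]: ω = 2637.9231×50/71 = 1857.6923 rpm, dir flips to −; running = −1857.6923
Stage 4 [71T→95T]: ω = 1857.6923×71/95 = 1388.3806 rpm, dir flips to +; running = +1388.3806
Stage 5 [51T→43T]: ω = 1388.3806×51/43 = 1646.6839 rpm, dir flips to −; running = −1646.6839
Stage 6 [90T→55T]: ω = 1646.6839×90/55 = 2694.5737 rpm, dir flips to +; running = +2694.5737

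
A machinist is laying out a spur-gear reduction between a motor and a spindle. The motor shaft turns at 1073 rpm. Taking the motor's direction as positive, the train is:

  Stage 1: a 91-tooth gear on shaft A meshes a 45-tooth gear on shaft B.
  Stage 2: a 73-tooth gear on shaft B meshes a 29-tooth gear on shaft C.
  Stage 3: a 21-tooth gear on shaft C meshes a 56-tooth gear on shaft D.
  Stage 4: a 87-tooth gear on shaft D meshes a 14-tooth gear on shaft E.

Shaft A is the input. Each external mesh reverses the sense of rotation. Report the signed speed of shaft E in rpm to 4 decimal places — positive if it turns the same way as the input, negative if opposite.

Stage 1 [91T→45T]: ω = 1073.0000×91/45 = 2169.8444 rpm, dir flips to −; running = −2169.8444
Stage 2 [73T→29T]: ω = 2169.8444×73/29 = 5462.0222 rpm, dir flips to +; running = +5462.0222
Stage 3 [21T→56T]: ω = 5462.0222×21/56 = 2048.2583 rpm, dir flips to −; running = −2048.2583
Stage 4 [87T→14T]: ω = 2048.2583×87/14 = 12728.4625 rpm, dir flips to +; running = +12728.4625

+12728.4625 rpm (same as input, |ω| = 12728.4625 rpm)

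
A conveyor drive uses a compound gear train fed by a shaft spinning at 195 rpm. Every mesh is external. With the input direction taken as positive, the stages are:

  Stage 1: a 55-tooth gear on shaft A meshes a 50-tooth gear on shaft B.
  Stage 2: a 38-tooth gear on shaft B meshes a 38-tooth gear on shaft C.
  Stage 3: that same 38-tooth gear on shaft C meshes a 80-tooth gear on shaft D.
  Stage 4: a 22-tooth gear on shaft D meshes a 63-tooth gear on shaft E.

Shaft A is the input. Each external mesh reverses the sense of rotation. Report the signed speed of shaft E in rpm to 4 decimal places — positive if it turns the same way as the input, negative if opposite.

Stage 1 [55T→50T]: ω = 195.0000×55/50 = 214.5000 rpm, dir flips to −; running = −214.5000
Stage 2 [38T→38T]: ω = 214.5000×38/38 = 214.5000 rpm, dir flips to +; running = +214.5000
Stage 3 [38T→80T]: ω = 214.5000×38/80 = 101.8875 rpm, dir flips to −; running = −101.8875
Stage 4 [22T→63T]: ω = 101.8875×22/63 = 35.5798 rpm, dir flips to +; running = +35.5798

+35.5798 rpm (same as input, |ω| = 35.5798 rpm)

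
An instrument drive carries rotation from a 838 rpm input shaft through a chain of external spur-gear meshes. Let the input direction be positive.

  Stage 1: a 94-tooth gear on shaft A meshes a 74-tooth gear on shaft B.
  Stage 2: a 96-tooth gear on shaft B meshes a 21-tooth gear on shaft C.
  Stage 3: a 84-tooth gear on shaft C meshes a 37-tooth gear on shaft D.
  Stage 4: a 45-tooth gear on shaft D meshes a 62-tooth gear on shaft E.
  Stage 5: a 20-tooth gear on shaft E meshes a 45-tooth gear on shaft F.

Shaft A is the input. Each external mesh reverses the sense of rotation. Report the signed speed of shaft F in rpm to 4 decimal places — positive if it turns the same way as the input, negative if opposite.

Stage 1 [94T→74T]: ω = 838.0000×94/74 = 1064.4865 rpm, dir flips to −; running = −1064.4865
Stage 2 [96T→21T]: ω = 1064.4865×96/21 = 4866.2239 rpm, dir flips to +; running = +4866.2239
Stage 3 [84T→37T]: ω = 4866.2239×84/37 = 11047.6435 rpm, dir flips to −; running = −11047.6435
Stage 4 [45T→62T]: ω = 11047.6435×45/62 = 8018.4510 rpm, dir flips to +; running = +8018.4510
Stage 5 [20T→45T]: ω = 8018.4510×20/45 = 3563.7560 rpm, dir flips to −; running = −3563.7560

-3563.7560 rpm (opposite to input, |ω| = 3563.7560 rpm)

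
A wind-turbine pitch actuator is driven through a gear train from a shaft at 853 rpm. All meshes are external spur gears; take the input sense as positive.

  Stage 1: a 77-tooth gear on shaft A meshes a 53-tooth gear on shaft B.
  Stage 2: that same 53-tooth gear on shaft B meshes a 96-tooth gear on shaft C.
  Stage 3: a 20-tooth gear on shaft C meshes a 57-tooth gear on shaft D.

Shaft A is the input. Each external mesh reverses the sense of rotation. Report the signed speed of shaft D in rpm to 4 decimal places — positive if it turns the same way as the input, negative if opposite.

Stage 1 [77T→53T]: ω = 853.0000×77/53 = 1239.2642 rpm, dir flips to −; running = −1239.2642
Stage 2 [53T→96T]: ω = 1239.2642×53/96 = 684.1771 rpm, dir flips to +; running = +684.1771
Stage 3 [20T→57T]: ω = 684.1771×20/57 = 240.0621 rpm, dir flips to −; running = −240.0621

-240.0621 rpm (opposite to input, |ω| = 240.0621 rpm)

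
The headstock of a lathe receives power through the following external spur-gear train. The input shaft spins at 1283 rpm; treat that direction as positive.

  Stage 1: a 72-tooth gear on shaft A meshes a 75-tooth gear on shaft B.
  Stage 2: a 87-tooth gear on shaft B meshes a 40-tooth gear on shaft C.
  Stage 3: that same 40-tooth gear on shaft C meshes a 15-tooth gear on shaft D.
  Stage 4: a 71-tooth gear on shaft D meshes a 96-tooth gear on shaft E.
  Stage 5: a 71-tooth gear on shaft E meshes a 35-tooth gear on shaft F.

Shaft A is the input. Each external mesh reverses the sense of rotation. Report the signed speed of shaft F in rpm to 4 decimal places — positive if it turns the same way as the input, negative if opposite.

-10717.7421 rpm (opposite to input, |ω| = 10717.7421 rpm)

Stage 1 [72T→75T]: ω = 1283.0000×72/75 = 1231.6800 rpm, dir flips to −; running = −1231.6800
Stage 2 [87T→40T]: ω = 1231.6800×87/40 = 2678.9040 rpm, dir flips to +; running = +2678.9040
Stage 3 [40T→15T]: ω = 2678.9040×40/15 = 7143.7440 rpm, dir flips to −; running = −7143.7440
Stage 4 [71T→96T]: ω = 7143.7440×71/96 = 5283.3940 rpm, dir flips to +; running = +5283.3940
Stage 5 [71T→35T]: ω = 5283.3940×71/35 = 10717.7421 rpm, dir flips to −; running = −10717.7421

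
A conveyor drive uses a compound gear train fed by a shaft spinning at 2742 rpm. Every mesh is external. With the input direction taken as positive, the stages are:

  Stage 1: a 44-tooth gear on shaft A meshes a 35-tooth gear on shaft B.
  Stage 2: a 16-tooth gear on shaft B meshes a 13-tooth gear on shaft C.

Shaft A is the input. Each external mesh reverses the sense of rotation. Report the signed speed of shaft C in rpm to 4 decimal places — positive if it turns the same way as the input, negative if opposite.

+4242.5670 rpm (same as input, |ω| = 4242.5670 rpm)

Stage 1 [44T→35T]: ω = 2742.0000×44/35 = 3447.0857 rpm, dir flips to −; running = −3447.0857
Stage 2 [16T→13T]: ω = 3447.0857×16/13 = 4242.5670 rpm, dir flips to +; running = +4242.5670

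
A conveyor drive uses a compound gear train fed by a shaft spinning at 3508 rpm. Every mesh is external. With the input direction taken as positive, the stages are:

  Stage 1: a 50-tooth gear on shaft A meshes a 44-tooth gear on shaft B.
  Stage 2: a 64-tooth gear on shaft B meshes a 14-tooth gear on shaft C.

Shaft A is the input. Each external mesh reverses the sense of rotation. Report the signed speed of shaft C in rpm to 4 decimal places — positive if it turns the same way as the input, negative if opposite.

Stage 1 [50T→44T]: ω = 3508.0000×50/44 = 3986.3636 rpm, dir flips to −; running = −3986.3636
Stage 2 [64T→14T]: ω = 3986.3636×64/14 = 18223.3766 rpm, dir flips to +; running = +18223.3766

+18223.3766 rpm (same as input, |ω| = 18223.3766 rpm)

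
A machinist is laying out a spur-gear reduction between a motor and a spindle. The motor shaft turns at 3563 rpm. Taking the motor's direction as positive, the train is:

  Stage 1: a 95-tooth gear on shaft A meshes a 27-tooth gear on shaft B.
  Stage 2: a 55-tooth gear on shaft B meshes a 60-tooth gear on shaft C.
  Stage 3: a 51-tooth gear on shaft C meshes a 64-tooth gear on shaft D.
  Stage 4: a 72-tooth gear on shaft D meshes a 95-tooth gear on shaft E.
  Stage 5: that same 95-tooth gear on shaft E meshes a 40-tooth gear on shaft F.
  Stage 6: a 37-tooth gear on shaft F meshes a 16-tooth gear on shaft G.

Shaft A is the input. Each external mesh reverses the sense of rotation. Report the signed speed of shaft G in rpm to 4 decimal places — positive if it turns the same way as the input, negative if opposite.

+38118.1269 rpm (same as input, |ω| = 38118.1269 rpm)

Stage 1 [95T→27T]: ω = 3563.0000×95/27 = 12536.4815 rpm, dir flips to −; running = −12536.4815
Stage 2 [55T→60T]: ω = 12536.4815×55/60 = 11491.7747 rpm, dir flips to +; running = +11491.7747
Stage 3 [51T→64T]: ω = 11491.7747×51/64 = 9157.5080 rpm, dir flips to −; running = −9157.5080
Stage 4 [72T→95T]: ω = 9157.5080×72/95 = 6940.4271 rpm, dir flips to +; running = +6940.4271
Stage 5 [95T→40T]: ω = 6940.4271×95/40 = 16483.5143 rpm, dir flips to −; running = −16483.5143
Stage 6 [37T→16T]: ω = 16483.5143×37/16 = 38118.1269 rpm, dir flips to +; running = +38118.1269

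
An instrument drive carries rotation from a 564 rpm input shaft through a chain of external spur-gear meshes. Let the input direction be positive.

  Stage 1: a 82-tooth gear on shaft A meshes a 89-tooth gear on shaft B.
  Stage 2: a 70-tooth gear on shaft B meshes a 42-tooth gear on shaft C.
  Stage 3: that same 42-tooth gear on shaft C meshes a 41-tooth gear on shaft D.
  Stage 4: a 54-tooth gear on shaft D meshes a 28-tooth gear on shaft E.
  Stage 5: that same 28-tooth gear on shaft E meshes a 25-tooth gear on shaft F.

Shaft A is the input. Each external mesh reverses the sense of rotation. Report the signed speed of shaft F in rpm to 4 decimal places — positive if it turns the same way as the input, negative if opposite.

-1916.3326 rpm (opposite to input, |ω| = 1916.3326 rpm)

Stage 1 [82T→89T]: ω = 564.0000×82/89 = 519.6404 rpm, dir flips to −; running = −519.6404
Stage 2 [70T→42T]: ω = 519.6404×70/42 = 866.0674 rpm, dir flips to +; running = +866.0674
Stage 3 [42T→41T]: ω = 866.0674×42/41 = 887.1910 rpm, dir flips to −; running = −887.1910
Stage 4 [54T→28T]: ω = 887.1910×54/28 = 1711.0112 rpm, dir flips to +; running = +1711.0112
Stage 5 [28T→25T]: ω = 1711.0112×28/25 = 1916.3326 rpm, dir flips to −; running = −1916.3326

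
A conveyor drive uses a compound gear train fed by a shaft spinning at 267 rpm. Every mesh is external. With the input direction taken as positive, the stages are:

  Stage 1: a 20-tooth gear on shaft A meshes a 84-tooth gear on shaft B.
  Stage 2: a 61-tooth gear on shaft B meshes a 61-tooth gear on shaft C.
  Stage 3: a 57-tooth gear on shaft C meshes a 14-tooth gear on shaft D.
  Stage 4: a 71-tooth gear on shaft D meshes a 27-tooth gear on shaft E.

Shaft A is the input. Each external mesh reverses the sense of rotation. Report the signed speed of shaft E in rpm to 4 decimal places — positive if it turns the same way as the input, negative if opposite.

Stage 1 [20T→84T]: ω = 267.0000×20/84 = 63.5714 rpm, dir flips to −; running = −63.5714
Stage 2 [61T→61T]: ω = 63.5714×61/61 = 63.5714 rpm, dir flips to +; running = +63.5714
Stage 3 [57T→14T]: ω = 63.5714×57/14 = 258.8265 rpm, dir flips to −; running = −258.8265
Stage 4 [71T→27T]: ω = 258.8265×71/27 = 680.6179 rpm, dir flips to +; running = +680.6179

+680.6179 rpm (same as input, |ω| = 680.6179 rpm)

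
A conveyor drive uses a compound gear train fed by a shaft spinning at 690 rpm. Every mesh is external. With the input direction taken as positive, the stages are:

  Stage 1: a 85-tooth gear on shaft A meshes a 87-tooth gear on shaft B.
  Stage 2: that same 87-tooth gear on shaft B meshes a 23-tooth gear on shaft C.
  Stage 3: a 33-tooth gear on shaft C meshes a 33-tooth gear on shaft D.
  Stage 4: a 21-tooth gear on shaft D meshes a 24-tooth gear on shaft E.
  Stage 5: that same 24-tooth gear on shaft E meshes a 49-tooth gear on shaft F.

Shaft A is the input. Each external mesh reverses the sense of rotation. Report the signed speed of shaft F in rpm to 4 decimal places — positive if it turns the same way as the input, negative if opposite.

-1092.8571 rpm (opposite to input, |ω| = 1092.8571 rpm)

Stage 1 [85T→87T]: ω = 690.0000×85/87 = 674.1379 rpm, dir flips to −; running = −674.1379
Stage 2 [87T→23T]: ω = 674.1379×87/23 = 2550.0000 rpm, dir flips to +; running = +2550.0000
Stage 3 [33T→33T]: ω = 2550.0000×33/33 = 2550.0000 rpm, dir flips to −; running = −2550.0000
Stage 4 [21T→24T]: ω = 2550.0000×21/24 = 2231.2500 rpm, dir flips to +; running = +2231.2500
Stage 5 [24T→49T]: ω = 2231.2500×24/49 = 1092.8571 rpm, dir flips to −; running = −1092.8571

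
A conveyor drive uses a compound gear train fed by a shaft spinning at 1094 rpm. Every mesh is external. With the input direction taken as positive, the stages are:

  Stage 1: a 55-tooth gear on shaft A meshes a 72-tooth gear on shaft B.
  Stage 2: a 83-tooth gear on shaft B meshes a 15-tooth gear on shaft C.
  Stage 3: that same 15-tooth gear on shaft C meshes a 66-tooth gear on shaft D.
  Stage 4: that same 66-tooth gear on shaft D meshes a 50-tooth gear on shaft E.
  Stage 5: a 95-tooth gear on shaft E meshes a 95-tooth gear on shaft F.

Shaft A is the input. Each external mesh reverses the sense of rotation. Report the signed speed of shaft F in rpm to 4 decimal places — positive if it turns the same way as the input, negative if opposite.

Stage 1 [55T→72T]: ω = 1094.0000×55/72 = 835.6944 rpm, dir flips to −; running = −835.6944
Stage 2 [83T→15T]: ω = 835.6944×83/15 = 4624.1759 rpm, dir flips to +; running = +4624.1759
Stage 3 [15T→66T]: ω = 4624.1759×15/66 = 1050.9491 rpm, dir flips to −; running = −1050.9491
Stage 4 [66T→50T]: ω = 1050.9491×66/50 = 1387.2528 rpm, dir flips to +; running = +1387.2528
Stage 5 [95T→95T]: ω = 1387.2528×95/95 = 1387.2528 rpm, dir flips to −; running = −1387.2528

-1387.2528 rpm (opposite to input, |ω| = 1387.2528 rpm)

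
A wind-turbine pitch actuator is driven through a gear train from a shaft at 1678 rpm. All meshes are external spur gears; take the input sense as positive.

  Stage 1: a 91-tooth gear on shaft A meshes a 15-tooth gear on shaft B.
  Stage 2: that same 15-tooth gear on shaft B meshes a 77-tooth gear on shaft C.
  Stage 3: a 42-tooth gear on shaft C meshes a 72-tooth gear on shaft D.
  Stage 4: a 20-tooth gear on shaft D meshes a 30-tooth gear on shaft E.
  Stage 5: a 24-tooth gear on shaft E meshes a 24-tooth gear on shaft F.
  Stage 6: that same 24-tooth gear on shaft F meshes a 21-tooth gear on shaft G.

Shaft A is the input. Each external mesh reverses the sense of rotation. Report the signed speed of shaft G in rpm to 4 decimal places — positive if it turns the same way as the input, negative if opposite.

Stage 1 [91T→15T]: ω = 1678.0000×91/15 = 10179.8667 rpm, dir flips to −; running = −10179.8667
Stage 2 [15T→77T]: ω = 10179.8667×15/77 = 1983.0909 rpm, dir flips to +; running = +1983.0909
Stage 3 [42T→72T]: ω = 1983.0909×42/72 = 1156.8030 rpm, dir flips to −; running = −1156.8030
Stage 4 [20T→30T]: ω = 1156.8030×20/30 = 771.2020 rpm, dir flips to +; running = +771.2020
Stage 5 [24T→24T]: ω = 771.2020×24/24 = 771.2020 rpm, dir flips to −; running = −771.2020
Stage 6 [24T→21T]: ω = 771.2020×24/21 = 881.3737 rpm, dir flips to +; running = +881.3737

+881.3737 rpm (same as input, |ω| = 881.3737 rpm)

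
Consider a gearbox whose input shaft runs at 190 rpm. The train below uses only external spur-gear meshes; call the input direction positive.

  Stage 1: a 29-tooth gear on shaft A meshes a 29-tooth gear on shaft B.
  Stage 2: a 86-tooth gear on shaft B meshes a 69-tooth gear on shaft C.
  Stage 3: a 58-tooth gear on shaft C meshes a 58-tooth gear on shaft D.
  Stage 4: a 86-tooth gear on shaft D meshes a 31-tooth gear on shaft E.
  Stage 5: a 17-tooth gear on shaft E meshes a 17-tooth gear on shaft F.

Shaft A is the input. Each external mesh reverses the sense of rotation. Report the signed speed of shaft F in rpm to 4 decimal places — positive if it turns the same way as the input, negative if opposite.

Stage 1 [29T→29T]: ω = 190.0000×29/29 = 190.0000 rpm, dir flips to −; running = −190.0000
Stage 2 [86T→69T]: ω = 190.0000×86/69 = 236.8116 rpm, dir flips to +; running = +236.8116
Stage 3 [58T→58T]: ω = 236.8116×58/58 = 236.8116 rpm, dir flips to −; running = −236.8116
Stage 4 [86T→31T]: ω = 236.8116×86/31 = 656.9612 rpm, dir flips to +; running = +656.9612
Stage 5 [17T→17T]: ω = 656.9612×17/17 = 656.9612 rpm, dir flips to −; running = −656.9612

-656.9612 rpm (opposite to input, |ω| = 656.9612 rpm)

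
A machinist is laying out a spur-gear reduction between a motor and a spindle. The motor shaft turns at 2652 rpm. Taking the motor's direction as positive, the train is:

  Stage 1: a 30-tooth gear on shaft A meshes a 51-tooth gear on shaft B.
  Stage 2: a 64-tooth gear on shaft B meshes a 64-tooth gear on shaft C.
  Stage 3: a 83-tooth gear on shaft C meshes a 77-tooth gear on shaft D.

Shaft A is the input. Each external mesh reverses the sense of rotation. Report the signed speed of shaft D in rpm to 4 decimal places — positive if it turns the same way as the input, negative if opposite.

Stage 1 [30T→51T]: ω = 2652.0000×30/51 = 1560.0000 rpm, dir flips to −; running = −1560.0000
Stage 2 [64T→64T]: ω = 1560.0000×64/64 = 1560.0000 rpm, dir flips to +; running = +1560.0000
Stage 3 [83T→77T]: ω = 1560.0000×83/77 = 1681.5584 rpm, dir flips to −; running = −1681.5584

-1681.5584 rpm (opposite to input, |ω| = 1681.5584 rpm)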